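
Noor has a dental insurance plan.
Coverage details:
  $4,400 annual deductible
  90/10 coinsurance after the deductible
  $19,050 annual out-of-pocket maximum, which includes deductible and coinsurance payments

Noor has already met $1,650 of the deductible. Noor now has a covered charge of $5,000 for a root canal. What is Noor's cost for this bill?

$1,650 of the $4,400 deductible is already met, leaving $2,750.
The remaining $2,250 (= $5,000 − $2,750) moves to coinsurance.
Coinsurance: $2,250 × 10% = $225.
Patient responsibility before any cap: $2,750 + $225 = $2,975.
Total out-of-pocket so far would be $1,650 + $2,975 = $4,625, below the $19,050 cap — no reduction.

$2,975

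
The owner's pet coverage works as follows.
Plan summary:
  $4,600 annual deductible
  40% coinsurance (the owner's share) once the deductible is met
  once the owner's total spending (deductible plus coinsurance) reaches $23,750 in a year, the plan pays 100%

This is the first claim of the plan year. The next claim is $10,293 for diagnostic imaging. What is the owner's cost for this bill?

The full $4,600 deductible is still open; $4,600 of this bill applies to it.
The remaining $5,693 (= $10,293 − $4,600) moves to coinsurance.
40% of $5,693 = $2,277.20 falls to the owner.
That puts the owner's cost at $4,600 + $2,277.20 = $6,877.20 before any cap.
Year-to-date out-of-pocket becomes $0 + $6,877.20 = $6,877.20, still under the $23,750 maximum, so no cap applies.

$6,877.20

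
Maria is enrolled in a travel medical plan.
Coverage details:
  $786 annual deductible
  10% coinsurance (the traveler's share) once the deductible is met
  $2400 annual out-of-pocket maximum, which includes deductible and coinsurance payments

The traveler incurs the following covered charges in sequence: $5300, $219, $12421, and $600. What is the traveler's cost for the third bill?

$1140.70

Claim 1 ($5300): $786 finishes the deductible; $4514 goes to coinsurance; traveler's 10% is $451.40. Cost to traveler: $1237.40. OOP to date $1237.40.
Claim 2 ($219): 10% coinsurance on $219 = $21.90. Traveler pays $21.90; OOP now $1259.30.
Claim 3 ($12421): deductible met; 10% of $12421 = $1242.10. OOP would hit $2501.40 > $2400, so the cap limits the traveler to $2400 − $1259.30 = $1140.70.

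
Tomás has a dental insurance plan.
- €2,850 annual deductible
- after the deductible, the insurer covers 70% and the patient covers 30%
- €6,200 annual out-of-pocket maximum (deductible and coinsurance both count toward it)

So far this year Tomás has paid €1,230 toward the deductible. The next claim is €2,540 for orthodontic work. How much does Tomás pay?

€1,230 of the €2,850 deductible is already met, leaving €1,620.
That leaves €2,540 − €1,620 = €920 for coinsurance.
Patient's 30% share of €920 is €276.
That puts the patient's cost at €1,620 + €276 = €1,896 before any cap.
Year-to-date out-of-pocket becomes €1,230 + €1,896 = €3,126, still under the €6,200 maximum, so no cap applies.

€1,896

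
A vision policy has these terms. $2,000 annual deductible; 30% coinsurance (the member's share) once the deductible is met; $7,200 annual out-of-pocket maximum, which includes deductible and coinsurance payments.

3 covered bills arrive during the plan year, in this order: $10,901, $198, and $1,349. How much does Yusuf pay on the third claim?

$404.70

#1 ($10,901): $2,000 to deductible, leaving $8,901; member's 30% is $2,670.30. Member pays $4,670.30; OOP now $4,670.30.
#2 ($198): deductible already satisfied, so member's share is 30% × $198 = $59.40. Member pays $59.40; OOP now $4,729.70.
#3 ($1,349): deductible already satisfied, so member's share is 30% × $1,349 = $404.70. Member pays $404.70; OOP now $5,134.40.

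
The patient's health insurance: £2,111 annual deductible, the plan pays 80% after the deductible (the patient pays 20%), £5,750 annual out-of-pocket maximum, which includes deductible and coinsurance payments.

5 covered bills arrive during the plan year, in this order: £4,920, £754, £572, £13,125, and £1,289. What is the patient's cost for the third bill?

£114.40

#1 (£4,920): deductible takes £2,111, £2,809 remains; 20% of £2,809 = £561.80. Patient pays £2,672.80; OOP now £2,672.80.
#2 (£754): 20% coinsurance on £754 = £150.80. Patient pays £150.80; OOP now £2,823.60.
#3 (£572): deductible already satisfied, so patient's share is 20% × £572 = £114.40. Patient owes £114.40 (running OOP £2,938).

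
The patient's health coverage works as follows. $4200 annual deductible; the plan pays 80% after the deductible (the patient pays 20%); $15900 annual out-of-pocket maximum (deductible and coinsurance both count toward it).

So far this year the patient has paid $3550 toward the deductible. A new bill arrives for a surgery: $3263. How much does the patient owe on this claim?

$1172.60

Remaining deductible: $4200 − $3550 = $650.
The remaining $2613 (= $3263 − $650) moves to coinsurance.
Patient's 20% share of $2613 is $522.60.
Patient responsibility before any cap: $650 + $522.60 = $1172.60.
Cumulative spending $3550 + $1172.60 = $4722.60 stays under the $15900 maximum.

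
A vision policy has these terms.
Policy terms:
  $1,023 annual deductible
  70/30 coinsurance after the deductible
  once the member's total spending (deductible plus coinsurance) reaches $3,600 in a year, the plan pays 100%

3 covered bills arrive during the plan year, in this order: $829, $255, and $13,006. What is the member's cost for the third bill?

#1 ($829): fully absorbed by the deductible. Member pays $829; OOP now $829.
#2 ($255): deductible takes $194, $61 remains; member's 30% is $18.30. Member owes $212.30 (running OOP $1,041.30).
#3 ($13,006): deductible met; 30% of $13,006 = $3,901.80. That would push OOP to $4,943.10, over the $3,600 cap, so member pays $3,600 − $1,041.30 = $2,558.70.

$2,558.70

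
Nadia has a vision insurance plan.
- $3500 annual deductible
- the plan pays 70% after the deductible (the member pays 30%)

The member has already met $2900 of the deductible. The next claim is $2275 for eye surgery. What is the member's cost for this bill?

$1102.50

Remaining deductible: $3500 − $2900 = $600.
After the $600 deductible portion, $2275 − $600 = $1675 is subject to coinsurance.
30% of $1675 = $502.50 falls to the member.
That puts the member's cost at $600 + $502.50 = $1102.50.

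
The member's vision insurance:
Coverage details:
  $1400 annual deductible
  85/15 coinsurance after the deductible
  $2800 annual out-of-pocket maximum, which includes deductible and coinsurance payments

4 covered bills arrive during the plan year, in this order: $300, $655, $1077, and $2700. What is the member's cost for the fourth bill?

Claim 1 — $300: entire amount goes to the deductible. Cost to member: $300. OOP to date $300.
Claim 2 — $655: fully absorbed by the deductible. Member owes $655 (running OOP $955).
Claim 3 — $1077: $445 to deductible, leaving $632; 15% of $632 = $94.80. Member owes $539.80 (running OOP $1494.80).
Claim 4 — $2700: deductible already satisfied, so member's share is 15% × $2700 = $405. Member pays $405; OOP now $1899.80.

$405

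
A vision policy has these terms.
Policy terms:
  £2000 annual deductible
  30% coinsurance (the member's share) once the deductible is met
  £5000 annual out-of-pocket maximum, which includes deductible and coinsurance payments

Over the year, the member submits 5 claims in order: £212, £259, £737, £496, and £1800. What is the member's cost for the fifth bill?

£747.20

#1 (£212): all of it applies to the deductible. Member pays £212; OOP now £212.
#2 (£259): fully absorbed by the deductible. Member owes £259 (running OOP £471).
#3 (£737): entire amount goes to the deductible. Member owes £737 (running OOP £1208).
#4 (£496): fully absorbed by the deductible. Member owes £496 (running OOP £1704).
#5 (£1800): £296 to deductible, leaving £1504; 30% of £1504 = £451.20. Cost to member: £747.20. OOP to date £2451.20.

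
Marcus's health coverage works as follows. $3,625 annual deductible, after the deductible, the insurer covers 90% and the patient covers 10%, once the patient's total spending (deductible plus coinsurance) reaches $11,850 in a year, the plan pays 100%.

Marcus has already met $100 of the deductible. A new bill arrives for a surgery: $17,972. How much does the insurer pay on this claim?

Deductible still to meet: $3,625 − $100 = $3,525.
The remaining $14,447 (= $17,972 − $3,525) moves to coinsurance.
10% of $14,447 = $1,444.70 falls to the patient.
That puts the patient's cost at $3,525 + $1,444.70 = $4,969.70 before any cap.
Cumulative spending $100 + $4,969.70 = $5,069.70 stays under the $11,850 maximum.
Insurer pays the balance: $17,972 − $4,969.70 = $13,002.30.

$13,002.30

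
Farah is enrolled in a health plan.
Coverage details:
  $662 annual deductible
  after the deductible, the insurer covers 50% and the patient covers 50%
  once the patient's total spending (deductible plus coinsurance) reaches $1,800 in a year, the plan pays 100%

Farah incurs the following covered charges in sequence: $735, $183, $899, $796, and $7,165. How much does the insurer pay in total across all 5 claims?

Bill 1, $735: deductible takes $662, $73 remains; 50% of $73 = $36.50. Patient owes $698.50 (running OOP $698.50). Plan pays $735 − $698.50 = $36.50.
Bill 2, $183: deductible met; 50% of $183 = $91.50. Patient owes $91.50 (running OOP $790). Plan pays $183 − $91.50 = $91.50.
Bill 3, $899: deductible met; 50% of $899 = $449.50. Patient pays $449.50; OOP now $1,239.50. Plan pays $899 − $449.50 = $449.50.
Bill 4, $796: deductible met; 50% of $796 = $398. Patient pays $398; OOP now $1,637.50. Insurer: $796 − $398 = $398.
Bill 5, $7,165: deductible met; 50% of $7,165 = $3,582.50. Adding that to $1,637.50 gives $5,220, past the $1,800 cap; patient pays only $1,800 − $1,637.50 = $162.50. Insurer: $7,165 − $162.50 = $7,002.50.
Insurer total = bills − patient's total = $9,778 − $1,800 = $7,978.

$7,978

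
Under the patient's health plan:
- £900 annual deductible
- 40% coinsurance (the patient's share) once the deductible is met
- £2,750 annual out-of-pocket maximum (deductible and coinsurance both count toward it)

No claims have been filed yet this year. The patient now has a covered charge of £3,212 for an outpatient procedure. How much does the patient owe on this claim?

Deductible not yet touched, so the first £900 of the bill goes to the deductible.
After the £900 deductible portion, £3,212 − £900 = £2,312 is subject to coinsurance.
Coinsurance: £2,312 × 40% = £924.80.
Patient responsibility before any cap: £900 + £924.80 = £1,824.80.
Total out-of-pocket so far would be £0 + £1,824.80 = £1,824.80, below the £2,750 cap — no reduction.

£1,824.80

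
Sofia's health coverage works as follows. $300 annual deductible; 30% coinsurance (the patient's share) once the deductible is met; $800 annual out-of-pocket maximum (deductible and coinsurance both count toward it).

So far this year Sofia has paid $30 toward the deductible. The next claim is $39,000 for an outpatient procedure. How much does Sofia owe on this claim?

$770

Deductible still to meet: $300 − $30 = $270.
After the $270 deductible portion, $39,000 − $270 = $38,730 is subject to coinsurance.
30% of $38,730 = $11,619 falls to the patient.
So the patient owes $270 + $11,619 = $11,889 before any cap.
That would bring total out-of-pocket to $11,919, past the $800 cap. The patient is capped at $800 − $30 = $770 on this claim.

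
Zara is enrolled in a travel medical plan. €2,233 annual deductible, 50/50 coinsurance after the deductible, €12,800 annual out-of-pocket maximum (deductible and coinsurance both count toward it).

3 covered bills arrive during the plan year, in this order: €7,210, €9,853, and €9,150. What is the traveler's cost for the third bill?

#1 (€7,210): €2,233 finishes the deductible; €4,977 goes to coinsurance; coinsurance €4,977 × 50% = €2,488.50. Traveler pays €4,721.50; OOP now €4,721.50.
#2 (€9,853): deductible met; 50% of €9,853 = €4,926.50. Traveler owes €4,926.50 (running OOP €9,648).
#3 (€9,150): 50% coinsurance on €9,150 = €4,575. That would push OOP to €14,223, over the €12,800 cap, so traveler pays €12,800 − €9,648 = €3,152.

€3,152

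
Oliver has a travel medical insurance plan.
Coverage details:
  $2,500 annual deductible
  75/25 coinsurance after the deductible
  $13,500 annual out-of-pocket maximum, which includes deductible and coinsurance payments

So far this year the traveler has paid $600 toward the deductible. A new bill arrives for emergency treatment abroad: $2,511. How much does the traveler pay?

Deductible still to meet: $2,500 − $600 = $1,900.
The remaining $611 (= $2,511 − $1,900) moves to coinsurance.
Coinsurance: $611 × 25% = $152.75.
So the traveler owes $1,900 + $152.75 = $2,052.75 before any cap.
Cumulative spending $600 + $2,052.75 = $2,652.75 stays under the $13,500 maximum.

$2,052.75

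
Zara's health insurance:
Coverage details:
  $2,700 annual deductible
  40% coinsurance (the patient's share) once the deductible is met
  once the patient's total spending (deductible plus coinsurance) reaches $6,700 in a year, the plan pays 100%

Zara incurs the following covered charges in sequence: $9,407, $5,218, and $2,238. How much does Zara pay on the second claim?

Bill 1, $9,407: $2,700 finishes the deductible; $6,707 goes to coinsurance; 40% of $6,707 = $2,682.80. Patient owes $5,382.80 (running OOP $5,382.80).
Bill 2, $5,218: deductible met; 40% of $5,218 = $2,087.20. Adding that to $5,382.80 gives $7,470, past the $6,700 cap; patient pays only $6,700 − $5,382.80 = $1,317.20.

$1,317.20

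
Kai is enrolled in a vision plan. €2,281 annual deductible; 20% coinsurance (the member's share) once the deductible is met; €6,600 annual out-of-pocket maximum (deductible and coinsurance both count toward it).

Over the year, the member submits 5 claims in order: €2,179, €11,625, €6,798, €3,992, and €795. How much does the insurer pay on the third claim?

€5,438.40

Claim 1 (€2,179): entire amount goes to the deductible. Member pays €2,179; OOP now €2,179. Insurer: €2,179 − €2,179 = €0.
Claim 2 (€11,625): €102 finishes the deductible; €11,523 goes to coinsurance; coinsurance €11,523 × 20% = €2,304.60. Cost to member: €2,406.60. OOP to date €4,585.60. Insurer: €11,625 − €2,406.60 = €9,218.40.
Claim 3 (€6,798): deductible met; 20% of €6,798 = €1,359.60. Member owes €1,359.60 (running OOP €5,945.20). Plan pays €6,798 − €1,359.60 = €5,438.40.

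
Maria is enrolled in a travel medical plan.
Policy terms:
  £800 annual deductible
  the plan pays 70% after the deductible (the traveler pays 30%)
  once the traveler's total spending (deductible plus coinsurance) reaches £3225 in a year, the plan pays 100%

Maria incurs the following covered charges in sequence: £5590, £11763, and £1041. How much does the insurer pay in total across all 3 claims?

Claim 1 — £5590: £800 to deductible, leaving £4790; 30% of £4790 = £1437. Traveler owes £2237 (running OOP £2237). Insurer: £5590 − £2237 = £3353.
Claim 2 — £11763: 30% coinsurance on £11763 = £3528.90. Adding that to £2237 gives £5765.90, past the £3225 cap; traveler pays only £3225 − £2237 = £988. Plan pays £11763 − £988 = £10775.
Claim 3 — £1041: 30% coinsurance on £1041 = £312.30. That would push OOP to £3537.30, over the £3225 cap, so traveler pays £3225 − £3225 = £0. Plan pays £1041 − £0 = £1041.
Insurer total: £3353 + £10775 + £1041 = £15169.

£15169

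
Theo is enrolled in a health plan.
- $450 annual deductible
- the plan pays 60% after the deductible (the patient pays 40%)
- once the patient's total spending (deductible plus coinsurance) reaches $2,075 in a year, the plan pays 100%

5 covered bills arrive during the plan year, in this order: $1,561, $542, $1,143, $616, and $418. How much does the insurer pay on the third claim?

Claim 1 — $1,561: $450 to deductible, leaving $1,111; 40% of $1,111 = $444.40. Patient owes $894.40 (running OOP $894.40). Insurer: $1,561 − $894.40 = $666.60.
Claim 2 — $542: deductible met; 40% of $542 = $216.80. Patient owes $216.80 (running OOP $1,111.20). Plan pays $542 − $216.80 = $325.20.
Claim 3 — $1,143: 40% coinsurance on $1,143 = $457.20. Patient owes $457.20 (running OOP $1,568.40). Plan pays $1,143 − $457.20 = $685.80.

$685.80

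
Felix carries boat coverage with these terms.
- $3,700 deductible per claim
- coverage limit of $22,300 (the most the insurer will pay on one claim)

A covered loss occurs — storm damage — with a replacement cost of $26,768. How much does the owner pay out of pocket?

Less the $3,700 deductible: $26,768 − $3,700 = $23,068.
Since $23,068 > $22,300, the payout is capped at $22,300.
Out of pocket: $26,768 − $22,300 = $4,468.

$4,468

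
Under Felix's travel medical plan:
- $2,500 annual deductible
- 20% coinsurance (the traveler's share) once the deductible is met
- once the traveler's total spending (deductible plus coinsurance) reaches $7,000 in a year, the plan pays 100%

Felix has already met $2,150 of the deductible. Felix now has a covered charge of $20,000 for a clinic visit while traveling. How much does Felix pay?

$4,280

Deductible still to meet: $2,500 − $2,150 = $350.
The remaining $19,650 (= $20,000 − $350) moves to coinsurance.
20% of $19,650 = $3,930 falls to the traveler.
So the traveler owes $350 + $3,930 = $4,280 before any cap.
Total out-of-pocket so far would be $2,150 + $4,280 = $6,430, below the $7,000 cap — no reduction.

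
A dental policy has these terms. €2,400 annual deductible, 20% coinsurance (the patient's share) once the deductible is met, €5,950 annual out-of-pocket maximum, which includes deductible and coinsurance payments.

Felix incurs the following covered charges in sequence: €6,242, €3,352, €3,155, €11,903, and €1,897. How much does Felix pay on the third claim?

#1 (€6,242): €2,400 to deductible, leaving €3,842; 20% of €3,842 = €768.40. Cost to patient: €3,168.40. OOP to date €3,168.40.
#2 (€3,352): deductible already satisfied, so patient's share is 20% × €3,352 = €670.40. Patient pays €670.40; OOP now €3,838.80.
#3 (€3,155): deductible met; 20% of €3,155 = €631. Patient owes €631 (running OOP €4,469.80).

€631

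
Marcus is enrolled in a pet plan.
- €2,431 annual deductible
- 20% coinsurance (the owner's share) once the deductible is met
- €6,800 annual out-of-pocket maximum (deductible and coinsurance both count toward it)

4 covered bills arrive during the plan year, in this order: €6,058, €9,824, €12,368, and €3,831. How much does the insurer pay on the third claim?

Claim 1 (€6,058): €2,431 to deductible, leaving €3,627; coinsurance €3,627 × 20% = €725.40. Owner pays €3,156.40; OOP now €3,156.40. Plan pays €6,058 − €3,156.40 = €2,901.60.
Claim 2 (€9,824): deductible met; 20% of €9,824 = €1,964.80. Owner owes €1,964.80 (running OOP €5,121.20). Insurer: €9,824 − €1,964.80 = €7,859.20.
Claim 3 (€12,368): deductible met; 20% of €12,368 = €2,473.60. OOP would hit €7,594.80 > €6,800, so the cap limits the owner to €6,800 − €5,121.20 = €1,678.80. Plan pays €12,368 − €1,678.80 = €10,689.20.

€10,689.20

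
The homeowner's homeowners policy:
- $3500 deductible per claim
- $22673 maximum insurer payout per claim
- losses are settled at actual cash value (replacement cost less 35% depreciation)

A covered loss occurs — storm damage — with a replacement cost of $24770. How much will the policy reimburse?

Actual cash value after 35% depreciation: $24770 × 65% = $16100.50.
Subtract the deductible: $16100.50 − $3500 = $12600.50.
$12600.50 ≤ $22673, so the limit doesn't bind; insurer pays $12600.50.

$12600.50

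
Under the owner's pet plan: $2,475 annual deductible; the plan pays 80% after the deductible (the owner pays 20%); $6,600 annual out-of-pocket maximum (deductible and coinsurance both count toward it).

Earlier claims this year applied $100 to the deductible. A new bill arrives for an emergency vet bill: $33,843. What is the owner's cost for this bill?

$6,500

Remaining deductible: $2,475 − $100 = $2,375.
That leaves $33,843 − $2,375 = $31,468 for coinsurance.
Owner's 20% share of $31,468 is $6,293.60.
That puts the owner's cost at $2,375 + $6,293.60 = $8,668.60 before any cap.
That would bring total out-of-pocket to $8,768.60, past the $6,600 cap. The owner is capped at $6,600 − $100 = $6,500 on this claim.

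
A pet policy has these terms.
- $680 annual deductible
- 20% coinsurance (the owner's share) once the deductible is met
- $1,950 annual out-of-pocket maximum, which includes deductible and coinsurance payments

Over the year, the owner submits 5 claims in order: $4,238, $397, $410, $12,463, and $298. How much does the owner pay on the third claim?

Claim 1 — $4,238: $680 to deductible, leaving $3,558; coinsurance $3,558 × 20% = $711.60. Owner owes $1,391.60 (running OOP $1,391.60).
Claim 2 — $397: 20% coinsurance on $397 = $79.40. Cost to owner: $79.40. OOP to date $1,471.
Claim 3 — $410: 20% coinsurance on $410 = $82. Owner pays $82; OOP now $1,553.

$82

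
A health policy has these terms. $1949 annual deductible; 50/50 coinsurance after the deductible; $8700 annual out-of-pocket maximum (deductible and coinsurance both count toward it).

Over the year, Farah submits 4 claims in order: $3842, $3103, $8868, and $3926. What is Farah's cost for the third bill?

$4253

Claim 1 — $3842: deductible takes $1949, $1893 remains; 50% of $1893 = $946.50. Patient pays $2895.50; OOP now $2895.50.
Claim 2 — $3103: deductible already satisfied, so patient's share is 50% × $3103 = $1551.50. Cost to patient: $1551.50. OOP to date $4447.
Claim 3 — $8868: 50% coinsurance on $8868 = $4434. That would push OOP to $8881, over the $8700 cap, so patient pays $8700 − $4447 = $4253.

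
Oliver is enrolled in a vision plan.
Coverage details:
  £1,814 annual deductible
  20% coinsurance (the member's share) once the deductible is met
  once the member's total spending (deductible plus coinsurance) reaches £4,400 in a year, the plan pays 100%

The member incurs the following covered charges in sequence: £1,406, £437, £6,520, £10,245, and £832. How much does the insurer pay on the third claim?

Claim 1 — £1,406: all of it applies to the deductible. Cost to member: £1,406. OOP to date £1,406. Insurer: £1,406 − £1,406 = £0.
Claim 2 — £437: £408 finishes the deductible; £29 goes to coinsurance; 20% of £29 = £5.80. Member owes £413.80 (running OOP £1,819.80). Insurer: £437 − £413.80 = £23.20.
Claim 3 — £6,520: deductible already satisfied, so member's share is 20% × £6,520 = £1,304. Member pays £1,304; OOP now £3,123.80. Plan pays £6,520 − £1,304 = £5,216.

£5,216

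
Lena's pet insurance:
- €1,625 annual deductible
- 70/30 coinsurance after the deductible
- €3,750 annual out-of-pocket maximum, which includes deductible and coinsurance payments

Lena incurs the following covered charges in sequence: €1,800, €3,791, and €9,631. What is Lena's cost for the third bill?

€935.20

Claim 1 — €1,800: deductible takes €1,625, €175 remains; owner's 30% is €52.50. Owner pays €1,677.50; OOP now €1,677.50.
Claim 2 — €3,791: 30% coinsurance on €3,791 = €1,137.30. Cost to owner: €1,137.30. OOP to date €2,814.80.
Claim 3 — €9,631: deductible met; 30% of €9,631 = €2,889.30. OOP would hit €5,704.10 > €3,750, so the cap limits the owner to €3,750 − €2,814.80 = €935.20.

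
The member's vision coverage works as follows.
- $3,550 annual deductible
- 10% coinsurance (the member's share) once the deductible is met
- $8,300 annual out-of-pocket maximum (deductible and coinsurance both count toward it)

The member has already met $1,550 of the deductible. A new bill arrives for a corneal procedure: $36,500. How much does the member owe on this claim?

$5,450

Remaining deductible: $3,550 − $1,550 = $2,000.
The remaining $34,500 (= $36,500 − $2,000) moves to coinsurance.
Member's 10% share of $34,500 is $3,450.
Member responsibility before any cap: $2,000 + $3,450 = $5,450.
Cumulative spending $1,550 + $5,450 = $7,000 stays under the $8,300 maximum.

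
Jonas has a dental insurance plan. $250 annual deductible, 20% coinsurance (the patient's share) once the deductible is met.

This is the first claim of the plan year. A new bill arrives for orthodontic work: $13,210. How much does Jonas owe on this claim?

$2,842

The full $250 deductible is still open; $250 of this bill applies to it.
After the $250 deductible portion, $13,210 − $250 = $12,960 is subject to coinsurance.
20% of $12,960 = $2,592 falls to the patient.
So the patient owes $250 + $2,592 = $2,842.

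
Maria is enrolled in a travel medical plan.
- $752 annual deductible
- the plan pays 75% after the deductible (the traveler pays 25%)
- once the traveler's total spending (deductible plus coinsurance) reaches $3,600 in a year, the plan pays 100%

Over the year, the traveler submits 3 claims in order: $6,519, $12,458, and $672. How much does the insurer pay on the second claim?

Bill 1, $6,519: $752 to deductible, leaving $5,767; 25% of $5,767 = $1,441.75. Cost to traveler: $2,193.75. OOP to date $2,193.75. Plan pays $6,519 − $2,193.75 = $4,325.25.
Bill 2, $12,458: 25% coinsurance on $12,458 = $3,114.50. Adding that to $2,193.75 gives $5,308.25, past the $3,600 cap; traveler pays only $3,600 − $2,193.75 = $1,406.25. Plan pays $12,458 − $1,406.25 = $11,051.75.

$11,051.75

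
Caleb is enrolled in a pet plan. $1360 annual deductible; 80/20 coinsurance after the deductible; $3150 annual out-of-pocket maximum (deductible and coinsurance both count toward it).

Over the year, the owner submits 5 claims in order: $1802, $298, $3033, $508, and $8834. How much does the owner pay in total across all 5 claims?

Claim 1 — $1802: $1360 to deductible, leaving $442; coinsurance $442 × 20% = $88.40. Cost to owner: $1448.40. OOP to date $1448.40.
Claim 2 — $298: 20% coinsurance on $298 = $59.60. Owner pays $59.60; OOP now $1508.
Claim 3 — $3033: deductible met; 20% of $3033 = $606.60. Owner owes $606.60 (running OOP $2114.60).
Claim 4 — $508: deductible met; 20% of $508 = $101.60. Owner owes $101.60 (running OOP $2216.20).
Claim 5 — $8834: deductible already satisfied, so owner's share is 20% × $8834 = $1766.80. That would push OOP to $3983, over the $3150 cap, so owner pays $3150 − $2216.20 = $933.80.
Summing the owner's payments: $1448.40 + $59.60 + $606.60 + $101.60 + $933.80 = $3150.

$3150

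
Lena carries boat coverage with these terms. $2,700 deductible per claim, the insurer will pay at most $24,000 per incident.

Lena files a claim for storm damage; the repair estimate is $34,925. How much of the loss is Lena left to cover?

Less the $2,700 deductible: $34,925 − $2,700 = $32,225.
The $24,000 per-incident cap binds; insurer pays $24,000.
Out of pocket: $34,925 − $24,000 = $10,925.

$10,925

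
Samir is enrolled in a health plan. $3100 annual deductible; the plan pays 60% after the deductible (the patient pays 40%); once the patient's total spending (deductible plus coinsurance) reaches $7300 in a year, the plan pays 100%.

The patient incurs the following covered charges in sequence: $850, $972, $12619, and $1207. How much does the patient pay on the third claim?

Claim 1 ($850): entire amount goes to the deductible. Cost to patient: $850. OOP to date $850.
Claim 2 ($972): all of it applies to the deductible. Patient owes $972 (running OOP $1822).
Claim 3 ($12619): deductible takes $1278, $11341 remains; coinsurance $11341 × 40% = $4536.40. Together that's $1278 + $4536.40 = $5814.40. Adding that to $1822 gives $7636.40, past the $7300 cap; patient pays only $7300 − $1822 = $5478.

$5478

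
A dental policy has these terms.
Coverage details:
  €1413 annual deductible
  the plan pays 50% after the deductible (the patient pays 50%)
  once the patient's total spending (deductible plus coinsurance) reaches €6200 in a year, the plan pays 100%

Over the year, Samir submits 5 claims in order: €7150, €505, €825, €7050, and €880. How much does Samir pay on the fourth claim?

Claim 1 — €7150: deductible takes €1413, €5737 remains; 50% of €5737 = €2868.50. Patient owes €4281.50 (running OOP €4281.50).
Claim 2 — €505: deductible already satisfied, so patient's share is 50% × €505 = €252.50. Patient pays €252.50; OOP now €4534.
Claim 3 — €825: deductible met; 50% of €825 = €412.50. Cost to patient: €412.50. OOP to date €4946.50.
Claim 4 — €7050: deductible met; 50% of €7050 = €3525. That would push OOP to €8471.50, over the €6200 cap, so patient pays €6200 − €4946.50 = €1253.50.

€1253.50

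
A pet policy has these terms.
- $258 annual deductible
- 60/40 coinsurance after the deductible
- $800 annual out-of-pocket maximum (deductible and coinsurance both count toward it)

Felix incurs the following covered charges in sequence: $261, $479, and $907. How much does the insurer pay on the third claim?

Claim 1 — $261: $258 to deductible, leaving $3; 40% of $3 = $1.20. Owner pays $259.20; OOP now $259.20. Plan pays $261 − $259.20 = $1.80.
Claim 2 — $479: deductible already satisfied, so owner's share is 40% × $479 = $191.60. Owner owes $191.60 (running OOP $450.80). Plan pays $479 − $191.60 = $287.40.
Claim 3 — $907: 40% coinsurance on $907 = $362.80. OOP would hit $813.60 > $800, so the cap limits the owner to $800 − $450.80 = $349.20. Plan pays $907 − $349.20 = $557.80.

$557.80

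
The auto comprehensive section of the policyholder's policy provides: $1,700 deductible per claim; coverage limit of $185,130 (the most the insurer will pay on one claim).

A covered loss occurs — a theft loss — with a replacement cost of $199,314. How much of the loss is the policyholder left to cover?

$14,184

Less the $1,700 deductible: $199,314 − $1,700 = $197,614.
Since $197,614 > $185,130, the payout is capped at $185,130.
Out of pocket: $199,314 − $185,130 = $14,184.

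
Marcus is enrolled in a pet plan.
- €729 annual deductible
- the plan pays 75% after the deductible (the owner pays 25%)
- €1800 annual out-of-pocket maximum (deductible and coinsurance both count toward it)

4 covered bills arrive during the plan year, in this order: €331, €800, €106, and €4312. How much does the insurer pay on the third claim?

Claim 1 (€331): all of it applies to the deductible. Owner owes €331 (running OOP €331). Plan pays €331 − €331 = €0.
Claim 2 (€800): deductible takes €398, €402 remains; coinsurance €402 × 25% = €100.50. Owner pays €498.50; OOP now €829.50. Insurer: €800 − €498.50 = €301.50.
Claim 3 (€106): 25% coinsurance on €106 = €26.50. Owner pays €26.50; OOP now €856. Insurer: €106 − €26.50 = €79.50.

€79.50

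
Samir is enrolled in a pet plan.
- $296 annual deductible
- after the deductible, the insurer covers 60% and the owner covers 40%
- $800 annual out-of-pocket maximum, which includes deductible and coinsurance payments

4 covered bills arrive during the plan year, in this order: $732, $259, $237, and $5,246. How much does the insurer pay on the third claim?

$142.20

Claim 1 ($732): $296 to deductible, leaving $436; owner's 40% is $174.40. Cost to owner: $470.40. OOP to date $470.40. Plan pays $732 − $470.40 = $261.60.
Claim 2 ($259): deductible already satisfied, so owner's share is 40% × $259 = $103.60. Owner pays $103.60; OOP now $574. Insurer: $259 − $103.60 = $155.40.
Claim 3 ($237): deductible met; 40% of $237 = $94.80. Cost to owner: $94.80. OOP to date $668.80. Plan pays $237 − $94.80 = $142.20.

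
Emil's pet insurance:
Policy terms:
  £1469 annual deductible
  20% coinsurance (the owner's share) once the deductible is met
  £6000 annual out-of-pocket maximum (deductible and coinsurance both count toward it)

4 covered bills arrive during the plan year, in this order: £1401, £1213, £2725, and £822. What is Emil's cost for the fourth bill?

£164.40

#1 (£1401): all of it applies to the deductible. Owner pays £1401; OOP now £1401.
#2 (£1213): deductible takes £68, £1145 remains; owner's 20% is £229. Owner pays £297; OOP now £1698.
#3 (£2725): 20% coinsurance on £2725 = £545. Owner owes £545 (running OOP £2243).
#4 (£822): deductible met; 20% of £822 = £164.40. Owner pays £164.40; OOP now £2407.40.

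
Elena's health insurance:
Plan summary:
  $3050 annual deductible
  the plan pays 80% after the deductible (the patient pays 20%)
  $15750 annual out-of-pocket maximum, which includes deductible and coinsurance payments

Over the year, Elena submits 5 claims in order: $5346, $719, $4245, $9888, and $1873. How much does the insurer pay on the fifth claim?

$1498.40

#1 ($5346): $3050 finishes the deductible; $2296 goes to coinsurance; coinsurance $2296 × 20% = $459.20. Patient owes $3509.20 (running OOP $3509.20). Insurer: $5346 − $3509.20 = $1836.80.
#2 ($719): deductible already satisfied, so patient's share is 20% × $719 = $143.80. Patient pays $143.80; OOP now $3653. Plan pays $719 − $143.80 = $575.20.
#3 ($4245): deductible already satisfied, so patient's share is 20% × $4245 = $849. Patient pays $849; OOP now $4502. Insurer: $4245 − $849 = $3396.
#4 ($9888): deductible met; 20% of $9888 = $1977.60. Patient owes $1977.60 (running OOP $6479.60). Insurer: $9888 − $1977.60 = $7910.40.
#5 ($1873): 20% coinsurance on $1873 = $374.60. Cost to patient: $374.60. OOP to date $6854.20. Insurer: $1873 − $374.60 = $1498.40.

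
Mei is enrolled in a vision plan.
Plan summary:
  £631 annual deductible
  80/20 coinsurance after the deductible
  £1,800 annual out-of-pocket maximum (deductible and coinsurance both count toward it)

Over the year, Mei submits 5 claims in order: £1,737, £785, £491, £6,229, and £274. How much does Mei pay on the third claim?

Claim 1 (£1,737): £631 to deductible, leaving £1,106; member's 20% is £221.20. Member owes £852.20 (running OOP £852.20).
Claim 2 (£785): deductible met; 20% of £785 = £157. Member owes £157 (running OOP £1,009.20).
Claim 3 (£491): 20% coinsurance on £491 = £98.20. Member owes £98.20 (running OOP £1,107.40).

£98.20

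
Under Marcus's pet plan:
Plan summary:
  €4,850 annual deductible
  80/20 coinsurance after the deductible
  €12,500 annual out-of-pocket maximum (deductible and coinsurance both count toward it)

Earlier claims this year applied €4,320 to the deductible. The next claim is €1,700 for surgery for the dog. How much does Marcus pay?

€764

€4,320 of the €4,850 deductible is already met, leaving €530.
That leaves €1,700 − €530 = €1,170 for coinsurance.
Coinsurance: €1,170 × 20% = €234.
Owner responsibility before any cap: €530 + €234 = €764.
Cumulative spending €4,320 + €764 = €5,084 stays under the €12,500 maximum.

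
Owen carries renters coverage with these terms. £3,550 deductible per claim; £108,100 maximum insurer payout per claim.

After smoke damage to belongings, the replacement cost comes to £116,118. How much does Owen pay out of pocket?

Less the £3,550 deductible: £116,118 − £3,550 = £112,568.
The £108,100 per-incident cap binds; insurer pays £108,100.
Tenant's share is the uncovered remainder: £116,118 − £108,100 = £8,018.

£8,018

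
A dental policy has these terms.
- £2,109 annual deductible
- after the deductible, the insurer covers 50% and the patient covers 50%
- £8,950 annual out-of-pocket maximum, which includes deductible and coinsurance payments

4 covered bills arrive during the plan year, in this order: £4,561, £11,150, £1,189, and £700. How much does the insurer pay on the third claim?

£1,149

Claim 1 — £4,561: £2,109 to deductible, leaving £2,452; patient's 50% is £1,226. Patient pays £3,335; OOP now £3,335. Insurer: £4,561 − £3,335 = £1,226.
Claim 2 — £11,150: 50% coinsurance on £11,150 = £5,575. Patient pays £5,575; OOP now £8,910. Insurer: £11,150 − £5,575 = £5,575.
Claim 3 — £1,189: 50% coinsurance on £1,189 = £594.50. That would push OOP to £9,504.50, over the £8,950 cap, so patient pays £8,950 − £8,910 = £40. Plan pays £1,189 − £40 = £1,149.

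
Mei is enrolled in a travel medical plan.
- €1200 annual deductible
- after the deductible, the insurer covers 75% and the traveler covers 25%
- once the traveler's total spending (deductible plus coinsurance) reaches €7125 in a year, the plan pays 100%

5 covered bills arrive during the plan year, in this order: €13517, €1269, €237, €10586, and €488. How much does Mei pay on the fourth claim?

Claim 1 (€13517): deductible takes €1200, €12317 remains; coinsurance €12317 × 25% = €3079.25. Cost to traveler: €4279.25. OOP to date €4279.25.
Claim 2 (€1269): deductible already satisfied, so traveler's share is 25% × €1269 = €317.25. Traveler pays €317.25; OOP now €4596.50.
Claim 3 (€237): 25% coinsurance on €237 = €59.25. Traveler owes €59.25 (running OOP €4655.75).
Claim 4 (€10586): 25% coinsurance on €10586 = €2646.50. That would push OOP to €7302.25, over the €7125 cap, so traveler pays €7125 − €4655.75 = €2469.25.

€2469.25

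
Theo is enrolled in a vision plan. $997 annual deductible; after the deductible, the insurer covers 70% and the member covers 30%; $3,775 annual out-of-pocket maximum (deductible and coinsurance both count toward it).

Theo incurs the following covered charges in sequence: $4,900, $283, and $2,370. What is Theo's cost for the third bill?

Bill 1, $4,900: deductible takes $997, $3,903 remains; member's 30% is $1,170.90. Member owes $2,167.90 (running OOP $2,167.90).
Bill 2, $283: deductible already satisfied, so member's share is 30% × $283 = $84.90. Cost to member: $84.90. OOP to date $2,252.80.
Bill 3, $2,370: 30% coinsurance on $2,370 = $711. Member pays $711; OOP now $2,963.80.

$711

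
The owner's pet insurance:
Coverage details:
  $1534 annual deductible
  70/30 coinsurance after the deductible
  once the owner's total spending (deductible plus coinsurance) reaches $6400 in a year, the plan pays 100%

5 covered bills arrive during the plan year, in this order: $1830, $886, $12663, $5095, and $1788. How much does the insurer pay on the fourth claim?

$4382.50

#1 ($1830): $1534 to deductible, leaving $296; owner's 30% is $88.80. Owner pays $1622.80; OOP now $1622.80. Plan pays $1830 − $1622.80 = $207.20.
#2 ($886): deductible already satisfied, so owner's share is 30% × $886 = $265.80. Owner pays $265.80; OOP now $1888.60. Plan pays $886 − $265.80 = $620.20.
#3 ($12663): 30% coinsurance on $12663 = $3798.90. Cost to owner: $3798.90. OOP to date $5687.50. Plan pays $12663 − $3798.90 = $8864.10.
#4 ($5095): deductible already satisfied, so owner's share is 30% × $5095 = $1528.50. Adding that to $5687.50 gives $7216, past the $6400 cap; owner pays only $6400 − $5687.50 = $712.50. Plan pays $5095 − $712.50 = $4382.50.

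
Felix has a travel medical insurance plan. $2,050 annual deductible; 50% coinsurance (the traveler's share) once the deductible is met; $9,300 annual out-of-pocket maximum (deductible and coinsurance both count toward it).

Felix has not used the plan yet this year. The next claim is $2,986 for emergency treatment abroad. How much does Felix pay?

$2,518

The full $2,050 deductible is still open; $2,050 of this bill applies to it.
The remaining $936 (= $2,986 − $2,050) moves to coinsurance.
50% of $936 = $468 falls to the traveler.
So the traveler owes $2,050 + $468 = $2,518 before any cap.
Year-to-date out-of-pocket becomes $0 + $2,518 = $2,518, still under the $9,300 maximum, so no cap applies.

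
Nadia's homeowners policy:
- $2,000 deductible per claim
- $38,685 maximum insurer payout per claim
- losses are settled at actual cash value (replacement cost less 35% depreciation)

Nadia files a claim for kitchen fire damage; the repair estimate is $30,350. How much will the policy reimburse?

$17,727.50

Depreciate 35%: the covered value is $30,350 × 0.65 = $19,727.50.
After the deductible, $19,727.50 − $2,000 = $17,727.50 remains.
$17,727.50 is within the $38,685 limit, so the insurer pays $17,727.50.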